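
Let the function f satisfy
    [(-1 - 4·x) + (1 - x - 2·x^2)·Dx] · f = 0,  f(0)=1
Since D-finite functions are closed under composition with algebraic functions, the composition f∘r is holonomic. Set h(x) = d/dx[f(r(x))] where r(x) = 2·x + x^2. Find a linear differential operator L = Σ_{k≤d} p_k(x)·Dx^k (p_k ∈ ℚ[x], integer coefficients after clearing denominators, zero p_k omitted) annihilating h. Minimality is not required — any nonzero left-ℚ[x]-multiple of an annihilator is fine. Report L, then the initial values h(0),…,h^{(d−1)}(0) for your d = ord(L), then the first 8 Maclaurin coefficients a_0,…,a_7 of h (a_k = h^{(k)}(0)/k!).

L = (13 + 52·x + 186·x^2 + 160·x^3 + 40·x^4) + (-1 - 5·x + 26·x^2 + 62·x^3 + 40·x^4 + 8·x^5)·Dx  (order 1).
h: a_k = 2, 26, 156, 956, 5270, 28206, 146328, 744216, …
ICs: h(0) = 2.

f: a_k = 1, 1, 3, 5, 11, 21, 43, 85, …
Change of var in L_f (x↦r) gives L₀.
Derive L from L₀ (diff closure).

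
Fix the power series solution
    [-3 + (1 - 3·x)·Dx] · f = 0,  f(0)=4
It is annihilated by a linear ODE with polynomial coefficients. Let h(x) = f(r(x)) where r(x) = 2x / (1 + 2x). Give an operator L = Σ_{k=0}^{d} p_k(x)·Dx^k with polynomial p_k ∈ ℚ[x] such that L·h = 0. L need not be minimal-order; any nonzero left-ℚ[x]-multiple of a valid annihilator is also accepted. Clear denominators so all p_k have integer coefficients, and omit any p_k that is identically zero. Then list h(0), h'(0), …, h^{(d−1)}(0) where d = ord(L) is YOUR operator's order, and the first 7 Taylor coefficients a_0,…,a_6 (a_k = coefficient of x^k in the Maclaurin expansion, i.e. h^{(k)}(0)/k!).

L = 6 + (-1 + 2·x + 8·x^2)·Dx  (order 1).
h: a_k = 4, 24, 96, 384, 1536, 6144, 24576, …
ICs: h(0) = 4.

f: a_k = 4, 12, 36, 108, 324, 972, 2916, …
Substitute x→r, Dx→(1/r')Dx; clear ⇒ L₀.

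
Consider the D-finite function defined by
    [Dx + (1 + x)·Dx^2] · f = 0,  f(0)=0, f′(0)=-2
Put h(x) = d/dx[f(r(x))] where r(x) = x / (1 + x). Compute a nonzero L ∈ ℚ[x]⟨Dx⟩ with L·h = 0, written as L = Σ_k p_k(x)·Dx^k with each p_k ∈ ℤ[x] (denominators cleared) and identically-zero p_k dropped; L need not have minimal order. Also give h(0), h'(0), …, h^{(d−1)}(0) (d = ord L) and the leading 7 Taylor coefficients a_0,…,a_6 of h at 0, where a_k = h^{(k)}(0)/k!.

f: a_k = 0, -2, 1, -2/3, 1/2, -2/5, 1/3, …
Substitute x→r, Dx→(1/r')Dx; clear ⇒ L₀.
Derive L from L₀ (diff closure).
L = (3 + 4·x) + (1 + 3·x + 2·x^2)·Dx  (order 1).
h: a_k = -2, 6, -14, 30, -62, 126, -254, …
ICs: h(0) = -2.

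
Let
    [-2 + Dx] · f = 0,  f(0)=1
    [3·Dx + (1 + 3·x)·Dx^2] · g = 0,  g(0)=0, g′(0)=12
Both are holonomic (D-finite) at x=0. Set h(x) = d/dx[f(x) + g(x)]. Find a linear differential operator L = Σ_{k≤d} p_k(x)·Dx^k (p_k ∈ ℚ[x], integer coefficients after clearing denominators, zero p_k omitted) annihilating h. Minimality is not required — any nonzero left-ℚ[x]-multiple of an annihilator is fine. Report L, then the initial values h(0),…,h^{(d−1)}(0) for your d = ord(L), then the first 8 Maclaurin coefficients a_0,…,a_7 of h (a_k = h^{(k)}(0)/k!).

L = (-48 - 36·x) + (14 - 24·x - 36·x^2)·Dx + (5 + 21·x + 18·x^2)·Dx^2  (order 2).
h: a_k = 14, -32, 112, -964/3, 2920/3, -43732/15, 393668/45, -8266844/315, …
ICs: h(0) = 14, h′(0) = -32.

f: a_k = 1, 2, 2, 4/3, 2/3, 4/15, 4/45, 8/315, …
g: a_k = 0, 12, -18, 36, -81, 972/5, -486, 8748/7, …
Sum ⇒ L₀ = lclm(L_f,L_g) in ℚ(x)⟨Dx⟩.
Differentiate: ansatz ord ≤ ord L₀ ⇒ L.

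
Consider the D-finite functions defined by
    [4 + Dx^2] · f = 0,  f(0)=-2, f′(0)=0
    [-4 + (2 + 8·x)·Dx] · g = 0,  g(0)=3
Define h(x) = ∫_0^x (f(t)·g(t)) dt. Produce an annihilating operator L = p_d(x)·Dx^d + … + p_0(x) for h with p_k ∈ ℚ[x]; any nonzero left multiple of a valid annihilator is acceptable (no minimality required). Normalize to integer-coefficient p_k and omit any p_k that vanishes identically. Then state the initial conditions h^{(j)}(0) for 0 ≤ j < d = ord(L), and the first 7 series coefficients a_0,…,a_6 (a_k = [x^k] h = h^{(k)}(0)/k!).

f: a_k = -2, 0, 4, 0, -4/3, 0, 8/45, …
g: a_k = 3, 6, -6, 12, -30, 84, -252, …
Sym-product of L_f,L_g gives L₀ (≤ ord 2).
h=∫₀ˣh₀: take L = L₀·Dx.
L = (16 + 32·x + 64·x^2)·Dx + (-4 - 16·x)·Dx^2 + (1 + 8·x + 16·x^2)·Dx^3  (order 3).
h: a_k = 0, -6, -6, 8, 0, 32/5, -64/3, …
ICs: h(0) = 0, h′(0) = -6, h′′(0) = -12.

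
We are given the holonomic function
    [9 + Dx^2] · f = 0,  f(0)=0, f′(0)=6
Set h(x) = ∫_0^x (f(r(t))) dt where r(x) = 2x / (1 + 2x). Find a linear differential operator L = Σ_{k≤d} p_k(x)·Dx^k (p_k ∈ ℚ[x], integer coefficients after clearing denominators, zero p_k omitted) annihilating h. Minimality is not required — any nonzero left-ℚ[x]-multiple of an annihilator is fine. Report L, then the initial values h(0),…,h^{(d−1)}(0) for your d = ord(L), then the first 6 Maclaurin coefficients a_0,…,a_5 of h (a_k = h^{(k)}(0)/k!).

f: a_k = 0, 6, 0, -9, 0, 81/20, …
L₀ from L_f via x↦r, Dx↦r'^{-1}Dx.
h=∫₀ˣh₀: take L = L₀·Dx.
L = 36·Dx + (4 + 24·x + 48·x^2 + 32·x^3)·Dx^2 + (1 + 8·x + 24·x^2 + 32·x^3 + 16·x^4)·Dx^3  (order 3).
h: a_k = 0, 0, 6, -8, -6, 336/5, …
ICs: h(0) = 0, h′(0) = 0, h′′(0) = 12.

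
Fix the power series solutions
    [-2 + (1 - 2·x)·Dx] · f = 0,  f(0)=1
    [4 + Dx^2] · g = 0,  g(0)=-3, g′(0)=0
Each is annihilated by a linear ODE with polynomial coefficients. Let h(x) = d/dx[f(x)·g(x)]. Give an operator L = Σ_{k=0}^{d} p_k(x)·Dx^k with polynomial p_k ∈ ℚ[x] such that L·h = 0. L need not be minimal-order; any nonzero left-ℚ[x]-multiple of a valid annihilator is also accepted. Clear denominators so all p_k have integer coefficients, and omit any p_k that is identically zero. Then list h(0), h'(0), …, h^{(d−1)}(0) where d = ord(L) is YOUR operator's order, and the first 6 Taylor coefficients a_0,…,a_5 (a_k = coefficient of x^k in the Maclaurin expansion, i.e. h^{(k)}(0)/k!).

f: a_k = 1, 2, 4, 8, 16, 32, …
g: a_k = -3, 0, 6, 0, -2, 0, …
L₀ := L_f ⊗_s L_g (sym. prod.), ord ≤ 2.
h₀' ⇒ L via d/dx closure of L₀.
L = (-4 - 16·x + 16·x^2) + (-4 + 8·x)·Dx + (1 - 4·x + 4·x^2)·Dx^2  (order 2).
h: a_k = -6, -12, -36, -104, -260, -3112/5, …
ICs: h(0) = -6, h′(0) = -12.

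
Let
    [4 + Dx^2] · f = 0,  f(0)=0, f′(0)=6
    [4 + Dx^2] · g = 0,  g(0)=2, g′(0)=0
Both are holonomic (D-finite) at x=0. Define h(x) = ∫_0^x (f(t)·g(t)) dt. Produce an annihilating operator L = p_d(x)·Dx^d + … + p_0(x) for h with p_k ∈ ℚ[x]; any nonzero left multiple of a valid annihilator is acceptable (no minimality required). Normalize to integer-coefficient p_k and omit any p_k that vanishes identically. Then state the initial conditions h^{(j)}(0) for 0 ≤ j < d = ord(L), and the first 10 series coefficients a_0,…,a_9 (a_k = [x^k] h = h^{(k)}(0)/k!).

L = 16·Dx^2 + Dx^4  (order 4).
h: a_k = 0, 0, 6, 0, -8, 0, 64/15, 0, -128/105, 0, …
ICs: h(0) = 0, h′(0) = 0, h′′(0) = 12, h′′′(0) = 0.

f: a_k = 0, 6, 0, -4, 0, 4/5, 0, -8/105, 0, 4/945, …
g: a_k = 2, 0, -4, 0, 4/3, 0, -8/45, 0, 4/315, 0, …
L₀ := L_f ⊗_s L_g (sym. prod.), ord ≤ 4.
Integrate: L := L₀·Dx.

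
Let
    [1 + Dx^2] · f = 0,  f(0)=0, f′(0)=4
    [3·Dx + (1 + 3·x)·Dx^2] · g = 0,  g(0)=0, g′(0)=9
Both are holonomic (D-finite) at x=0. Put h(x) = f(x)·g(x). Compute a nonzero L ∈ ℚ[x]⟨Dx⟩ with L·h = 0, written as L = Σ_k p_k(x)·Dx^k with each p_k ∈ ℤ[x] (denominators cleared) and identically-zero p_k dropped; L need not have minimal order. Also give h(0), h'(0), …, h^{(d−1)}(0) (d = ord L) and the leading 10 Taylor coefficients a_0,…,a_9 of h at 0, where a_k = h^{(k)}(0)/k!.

f: a_k = 0, 4, 0, -2/3, 0, 1/30, 0, -1/1260, 0, 1/90720, …
g: a_k = 0, 9, -27/2, 27, -243/4, 729/5, -729/2, 6561/7, -19683/8, 6561, …
Sym-product of L_f,L_g gives L₀ (≤ ord 4).
L = (-203 - 222·x - 189·x^2 + 432·x^3 + 324·x^4) + (-84 - 108·x + 648·x^2 + 648·x^3)·Dx + (-208 - 228·x - 54·x^2 + 864·x^3 + 648·x^4)·Dx^2 + (-84 - 108·x + 648·x^2 + 648·x^3)·Dx^3 + (-5 - 6·x + 135·x^2 + 432·x^3 + 324·x^4)·Dx^4  (order 4).
h: a_k = 0, 0, 36, -54, 102, -234, 1131/2, -28359/20, 511397/140, -336018/35, …
ICs: h(0) = 0, h′(0) = 0, h′′(0) = 72, h′′′(0) = -324.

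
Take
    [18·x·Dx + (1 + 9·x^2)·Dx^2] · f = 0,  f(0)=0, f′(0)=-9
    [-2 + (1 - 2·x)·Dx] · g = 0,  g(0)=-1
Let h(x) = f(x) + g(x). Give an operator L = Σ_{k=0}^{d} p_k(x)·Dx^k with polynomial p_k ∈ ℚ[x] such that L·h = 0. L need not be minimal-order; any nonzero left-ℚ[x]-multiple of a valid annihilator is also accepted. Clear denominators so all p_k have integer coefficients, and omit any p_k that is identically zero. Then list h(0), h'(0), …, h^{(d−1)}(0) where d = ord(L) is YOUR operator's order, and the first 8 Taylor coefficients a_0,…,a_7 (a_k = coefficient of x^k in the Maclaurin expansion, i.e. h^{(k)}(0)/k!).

f: a_k = 0, -9, 0, 27, 0, -729/5, 0, 6561/7, …
g: a_k = -1, -2, -4, -8, -16, -32, -64, -128, …
f+g: L₀ = lclm(L_f,L_g), ord ≤ 2+1.
L = (36 - 288·x - 972·x^2)·Dx + (-21 + 36·x - 9·x^2 - 972·x^3)·Dx^2 + (2 + 5·x + 45·x^3 - 162·x^4)·Dx^3  (order 3).
h: a_k = -1, -11, -4, 19, -16, -889/5, -64, 5665/7, …
ICs: h(0) = -1, h′(0) = -11, h′′(0) = -8.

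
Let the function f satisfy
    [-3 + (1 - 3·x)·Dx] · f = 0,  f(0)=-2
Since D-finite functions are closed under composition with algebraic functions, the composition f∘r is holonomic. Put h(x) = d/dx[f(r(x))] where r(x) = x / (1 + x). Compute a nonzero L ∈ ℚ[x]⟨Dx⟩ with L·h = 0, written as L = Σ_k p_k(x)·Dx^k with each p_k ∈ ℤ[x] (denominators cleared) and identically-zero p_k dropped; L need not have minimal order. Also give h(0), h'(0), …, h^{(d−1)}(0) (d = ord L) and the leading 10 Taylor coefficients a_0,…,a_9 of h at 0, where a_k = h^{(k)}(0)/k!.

L = 4 + (-1 + 2·x)·Dx  (order 1).
h: a_k = -6, -24, -72, -192, -480, -1152, -2688, -6144, -13824, -30720, …
ICs: h(0) = -6.

f: a_k = -2, -6, -18, -54, -162, -486, -1458, -4374, -13122, -39366, …
h₀=f(r): pull back L_f along r ⇒ L₀.
h₀' ⇒ L via d/dx closure of L₀.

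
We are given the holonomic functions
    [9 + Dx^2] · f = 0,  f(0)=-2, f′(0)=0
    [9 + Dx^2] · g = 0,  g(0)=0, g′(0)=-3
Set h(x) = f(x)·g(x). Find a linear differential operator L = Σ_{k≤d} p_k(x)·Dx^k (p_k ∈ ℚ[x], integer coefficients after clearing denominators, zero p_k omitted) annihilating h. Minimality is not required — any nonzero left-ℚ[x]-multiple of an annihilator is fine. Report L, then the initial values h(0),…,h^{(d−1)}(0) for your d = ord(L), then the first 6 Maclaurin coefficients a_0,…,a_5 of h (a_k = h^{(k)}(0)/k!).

f: a_k = -2, 0, 9, 0, -27/4, 0, …
g: a_k = 0, -3, 0, 9/2, 0, -81/40, …
h₀=f·g: eliminate ⇒ L₀, order ≤ 2·2.
L = 36·Dx + Dx^3  (order 3).
h: a_k = 0, 6, 0, -36, 0, 324/5, …
ICs: h(0) = 0, h′(0) = 6, h′′(0) = 0.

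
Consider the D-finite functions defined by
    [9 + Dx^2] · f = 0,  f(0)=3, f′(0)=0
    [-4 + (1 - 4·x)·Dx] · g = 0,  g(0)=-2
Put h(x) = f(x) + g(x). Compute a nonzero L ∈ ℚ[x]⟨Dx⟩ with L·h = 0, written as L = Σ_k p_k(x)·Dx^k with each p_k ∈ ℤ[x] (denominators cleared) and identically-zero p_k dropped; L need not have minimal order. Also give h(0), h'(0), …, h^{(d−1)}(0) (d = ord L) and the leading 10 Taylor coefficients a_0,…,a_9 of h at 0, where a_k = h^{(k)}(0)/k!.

f: a_k = 3, 0, -27/2, 0, 81/8, 0, -243/80, 0, 2187/4480, 0, …
g: a_k = -2, -8, -32, -128, -512, -2048, -8192, -32768, -131072, -524288, …
Sum ⇒ L₀ = lclm(L_f,L_g) in ℚ(x)⟨Dx⟩.
L = (-3780 + 2592·x - 5184·x^2) + (369 - 2124·x + 3888·x^2 - 5184·x^3)·Dx + (-420 + 288·x - 576·x^2)·Dx^2 + (41 - 236·x + 432·x^2 - 576·x^3)·Dx^3  (order 3).
h: a_k = 1, -8, -91/2, -128, -4015/8, -2048, -655603/80, -32768, -587200373/4480, -524288, …
ICs: h(0) = 1, h′(0) = -8, h′′(0) = -91.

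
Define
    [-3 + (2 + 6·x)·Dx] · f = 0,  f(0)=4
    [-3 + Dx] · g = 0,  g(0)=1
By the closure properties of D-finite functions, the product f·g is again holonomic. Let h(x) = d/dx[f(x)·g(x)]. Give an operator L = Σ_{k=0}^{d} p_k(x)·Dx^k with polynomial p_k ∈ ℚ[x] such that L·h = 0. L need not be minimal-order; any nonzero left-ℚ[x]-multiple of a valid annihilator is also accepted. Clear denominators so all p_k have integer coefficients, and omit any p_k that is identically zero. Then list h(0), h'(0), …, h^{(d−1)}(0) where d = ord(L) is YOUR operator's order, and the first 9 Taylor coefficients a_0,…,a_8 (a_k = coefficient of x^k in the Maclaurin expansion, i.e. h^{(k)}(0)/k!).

L = (7 + 36·x + 36·x^2) + (-2 - 10·x - 12·x^2)·Dx  (order 1).
h: a_k = 18, 63, 459/4, 891/8, 8667/64, -21627/640, 818667/2560, -28832679/35840, 194321511/81920, …
ICs: h(0) = 18.

f: a_k = 4, 6, -9/2, 27/4, -405/32, 1701/64, -15309/256, 72171/512, -2814669/8192, …
g: a_k = 1, 3, 9/2, 9/2, 27/8, 81/40, 81/80, 243/560, 729/4480, …
f·g: L₀ = L_f ⊗_s L_g, ord ≤ 1·1.
Differentiate: ansatz ord ≤ ord L₀ ⇒ L.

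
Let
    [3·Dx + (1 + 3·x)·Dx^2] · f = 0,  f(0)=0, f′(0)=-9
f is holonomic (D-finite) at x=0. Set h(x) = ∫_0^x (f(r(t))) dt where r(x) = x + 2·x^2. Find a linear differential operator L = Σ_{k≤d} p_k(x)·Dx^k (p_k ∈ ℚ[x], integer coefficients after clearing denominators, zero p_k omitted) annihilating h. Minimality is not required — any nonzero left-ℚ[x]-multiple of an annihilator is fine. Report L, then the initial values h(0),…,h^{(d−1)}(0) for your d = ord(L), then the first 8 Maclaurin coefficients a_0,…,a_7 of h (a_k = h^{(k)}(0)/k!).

f: a_k = 0, -9, 27/2, -27, 243/4, -729/5, 729/2, -6561/7, …
h₀=f(r): pull back L_f along r ⇒ L₀.
∫: right-multiply L₀ by Dx.
L = (-1 + 12·x + 24·x^2)·Dx^2 + (1 + 7·x + 18·x^2 + 24·x^3)·Dx^3  (order 3).
h: a_k = 0, 0, -9/2, -3/2, 27/4, -189/20, 27/10, 297/14, …
ICs: h(0) = 0, h′(0) = 0, h′′(0) = -9.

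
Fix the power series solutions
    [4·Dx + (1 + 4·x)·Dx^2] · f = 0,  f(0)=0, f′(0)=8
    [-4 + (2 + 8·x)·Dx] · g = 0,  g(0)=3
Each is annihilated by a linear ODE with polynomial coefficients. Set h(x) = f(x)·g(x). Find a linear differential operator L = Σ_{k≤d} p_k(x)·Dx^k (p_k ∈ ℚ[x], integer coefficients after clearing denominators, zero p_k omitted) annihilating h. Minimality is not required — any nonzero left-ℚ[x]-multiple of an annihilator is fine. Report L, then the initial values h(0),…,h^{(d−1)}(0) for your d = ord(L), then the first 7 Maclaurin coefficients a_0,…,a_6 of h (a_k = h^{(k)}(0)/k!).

f: a_k = 0, 8, -16, 128/3, -128, 2048/5, -4096/3, …
g: a_k = 3, 6, -6, 12, -30, 84, -252, …
L₀ := L_f ⊗_s L_g (sym. prod.), ord ≤ 2.
L = 4 + (1 + 8·x + 16·x^2)·Dx^2  (order 2).
h: a_k = 0, 24, 0, -16, 64, -1136/5, 3968/5, …
ICs: h(0) = 0, h′(0) = 24.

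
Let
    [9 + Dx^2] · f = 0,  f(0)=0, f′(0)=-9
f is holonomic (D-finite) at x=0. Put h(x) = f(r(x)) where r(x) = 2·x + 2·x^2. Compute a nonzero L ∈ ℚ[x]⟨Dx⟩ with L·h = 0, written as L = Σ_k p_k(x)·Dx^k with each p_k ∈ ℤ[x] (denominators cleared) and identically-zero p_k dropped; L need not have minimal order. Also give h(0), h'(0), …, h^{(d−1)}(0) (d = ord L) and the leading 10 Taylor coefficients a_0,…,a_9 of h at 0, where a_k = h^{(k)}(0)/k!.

L = (36 + 216·x + 432·x^2 + 288·x^3) - 2·Dx + (1 + 2·x)·Dx^2  (order 2).
h: a_k = 0, -18, -18, 108, 324, 648/5, -864, -62208/35, -3888/5, 85536/35, …
ICs: h(0) = 0, h′(0) = -18.

f: a_k = 0, -9, 0, 27/2, 0, -243/40, 0, 729/560, 0, -729/4480, …
L₀ from L_f via x↦r, Dx↦r'^{-1}Dx.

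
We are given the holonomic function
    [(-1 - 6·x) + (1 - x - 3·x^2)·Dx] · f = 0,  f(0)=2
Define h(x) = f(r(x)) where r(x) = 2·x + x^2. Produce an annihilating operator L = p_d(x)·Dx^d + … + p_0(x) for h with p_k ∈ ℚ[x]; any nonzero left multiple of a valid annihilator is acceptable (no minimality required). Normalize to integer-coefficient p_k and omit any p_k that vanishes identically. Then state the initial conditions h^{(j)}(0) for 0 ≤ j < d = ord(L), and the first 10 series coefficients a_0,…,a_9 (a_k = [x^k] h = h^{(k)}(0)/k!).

L = (2 + 26·x + 36·x^2 + 12·x^3) + (-1 + 2·x + 13·x^2 + 12·x^3 + 3·x^4)·Dx  (order 1).
h: a_k = 2, 4, 34, 144, 784, 3860, 19742, 99504, 504326, 2550688, …
ICs: h(0) = 2.

f: a_k = 2, 2, 8, 14, 38, 80, 194, 434, 1016, 2318, …
h₀=f(r): pull back L_f along r ⇒ L₀.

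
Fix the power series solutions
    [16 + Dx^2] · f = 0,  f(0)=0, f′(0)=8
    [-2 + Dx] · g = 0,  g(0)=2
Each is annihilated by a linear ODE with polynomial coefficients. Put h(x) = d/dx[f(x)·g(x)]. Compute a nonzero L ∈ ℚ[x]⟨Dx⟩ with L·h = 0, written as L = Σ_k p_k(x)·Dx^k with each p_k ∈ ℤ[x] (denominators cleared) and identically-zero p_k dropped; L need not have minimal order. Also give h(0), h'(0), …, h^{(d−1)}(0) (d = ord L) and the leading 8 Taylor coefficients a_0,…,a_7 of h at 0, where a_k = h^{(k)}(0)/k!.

f: a_k = 0, 8, 0, -64/3, 0, 256/15, 0, -2048/315, …
g: a_k = 2, 4, 4, 8/3, 4/3, 8/15, 8/45, 16/315, …
Sym-product of L_f,L_g gives L₀ (≤ ord 2).
h₀' ⇒ L via d/dx closure of L₀.
L = 20 - 4·Dx + Dx^2  (order 2).
h: a_k = 16, 64, -32, -256, -608/3, 1408/15, 8896/45, 1024/15, …
ICs: h(0) = 16, h′(0) = 64.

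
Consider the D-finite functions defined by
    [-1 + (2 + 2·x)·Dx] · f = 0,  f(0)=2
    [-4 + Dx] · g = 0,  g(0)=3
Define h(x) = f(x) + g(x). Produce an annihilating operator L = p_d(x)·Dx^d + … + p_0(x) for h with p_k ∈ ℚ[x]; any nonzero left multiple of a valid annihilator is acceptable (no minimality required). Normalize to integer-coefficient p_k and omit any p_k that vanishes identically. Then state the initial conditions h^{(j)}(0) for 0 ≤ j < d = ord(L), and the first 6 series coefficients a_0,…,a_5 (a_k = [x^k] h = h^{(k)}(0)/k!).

f: a_k = 2, 1, -1/4, 1/8, -5/64, 7/128, …
g: a_k = 3, 12, 24, 32, 32, 128/5, …
h₀=f+g: left-lcm gives L₀, ord ≤ 2.
L = (36 + 32·x) + (-65 - 128·x - 64·x^2)·Dx + (14 + 30·x + 16·x^2)·Dx^2  (order 2).
h: a_k = 5, 13, 95/4, 257/8, 2043/64, 16419/640, …
ICs: h(0) = 5, h′(0) = 13.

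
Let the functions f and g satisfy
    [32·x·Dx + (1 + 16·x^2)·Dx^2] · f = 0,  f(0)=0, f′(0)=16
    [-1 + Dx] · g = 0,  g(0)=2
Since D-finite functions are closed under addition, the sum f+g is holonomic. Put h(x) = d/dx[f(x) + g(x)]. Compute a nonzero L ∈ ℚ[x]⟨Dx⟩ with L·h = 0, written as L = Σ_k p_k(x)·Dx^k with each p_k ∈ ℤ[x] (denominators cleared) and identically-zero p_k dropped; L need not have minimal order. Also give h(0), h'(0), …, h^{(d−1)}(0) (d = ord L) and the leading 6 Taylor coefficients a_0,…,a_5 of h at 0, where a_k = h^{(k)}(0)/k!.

L = (32 - 32·x - 1536·x^2 - 512·x^3) + (-33 + 1504·x^2 - 256·x^4)·Dx + (1 + 32·x + 32·x^2 + 512·x^3 + 256·x^4)·Dx^2  (order 2).
h: a_k = 18, 2, -255, 1/3, 49153/12, 1/60, …
ICs: h(0) = 18, h′(0) = 2.

f: a_k = 0, 16, 0, -256/3, 0, 4096/5, …
g: a_k = 2, 2, 1, 1/3, 1/12, 1/60, …
h₀=f+g: left-lcm gives L₀, ord ≤ 3.
h=h₀': d/dx-closure on L₀ ⇒ L.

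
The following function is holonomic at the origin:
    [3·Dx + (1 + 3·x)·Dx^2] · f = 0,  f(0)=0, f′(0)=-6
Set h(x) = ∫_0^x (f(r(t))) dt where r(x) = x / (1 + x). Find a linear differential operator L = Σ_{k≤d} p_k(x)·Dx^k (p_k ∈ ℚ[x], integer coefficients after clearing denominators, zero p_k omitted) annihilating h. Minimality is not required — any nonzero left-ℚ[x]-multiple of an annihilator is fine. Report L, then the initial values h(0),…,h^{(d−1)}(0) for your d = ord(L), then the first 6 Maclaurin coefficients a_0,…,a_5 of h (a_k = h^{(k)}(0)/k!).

f: a_k = 0, -6, 9, -18, 81/2, -486/5, …
h₀=f(r): pull back L_f along r ⇒ L₀.
Integrate: L := L₀·Dx.
L = (5 + 8·x)·Dx^2 + (1 + 5·x + 4·x^2)·Dx^3  (order 3).
h: a_k = 0, 0, -3, 5, -21/2, 51/2, …
ICs: h(0) = 0, h′(0) = 0, h′′(0) = -6.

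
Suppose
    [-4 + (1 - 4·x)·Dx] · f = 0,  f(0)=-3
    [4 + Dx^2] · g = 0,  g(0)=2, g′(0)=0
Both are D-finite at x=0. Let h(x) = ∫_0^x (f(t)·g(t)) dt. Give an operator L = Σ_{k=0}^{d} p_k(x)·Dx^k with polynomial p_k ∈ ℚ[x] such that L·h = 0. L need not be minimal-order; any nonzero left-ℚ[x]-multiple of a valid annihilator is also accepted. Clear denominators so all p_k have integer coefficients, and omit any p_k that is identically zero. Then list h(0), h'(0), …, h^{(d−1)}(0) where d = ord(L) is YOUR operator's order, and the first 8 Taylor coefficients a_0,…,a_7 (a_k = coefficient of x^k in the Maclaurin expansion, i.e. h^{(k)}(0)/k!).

f: a_k = -3, -12, -48, -192, -768, -3072, -12288, -49152, …
g: a_k = 2, 0, -4, 0, 4/3, 0, -8/45, 0, …
Product ⇒ symmetric product L₀, ord ≤ 2.
∫: right-multiply L₀ by Dx.
L = (-4 + 16·x)·Dx + 8·Dx^2 + (-1 + 4·x)·Dx^3  (order 3).
h: a_k = 0, -6, -12, -28, -84, -1348/5, -2696/3, -46216/15, …
ICs: h(0) = 0, h′(0) = -6, h′′(0) = -24.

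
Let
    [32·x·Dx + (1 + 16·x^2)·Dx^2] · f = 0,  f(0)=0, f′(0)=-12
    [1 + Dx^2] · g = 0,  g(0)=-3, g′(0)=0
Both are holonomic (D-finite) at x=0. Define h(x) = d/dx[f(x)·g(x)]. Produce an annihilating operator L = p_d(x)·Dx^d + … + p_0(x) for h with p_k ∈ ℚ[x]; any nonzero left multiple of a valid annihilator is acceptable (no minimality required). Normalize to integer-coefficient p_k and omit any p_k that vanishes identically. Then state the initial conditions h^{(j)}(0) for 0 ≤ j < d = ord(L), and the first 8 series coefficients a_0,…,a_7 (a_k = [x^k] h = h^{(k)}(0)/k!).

L = (209105 + 6893664·x^2 + 261353216·x^4 + 52248576·x^6 - 2162688·x^8 - 60817408·x^10 + 16777216·x^12) + (108608·x + 9933824·x^3 + 133857280·x^5 + 44564480·x^7 + 20971520·x^9 + 67108864·x^11)·Dx + (210210 + 6980800·x^2 + 263314944·x^4 + 66224128·x^6 + 4063232·x^8 - 54525952·x^10 + 33554432·x^12)·Dx^2 + (108608·x + 9933824·x^3 + 133857280·x^5 + 44564480·x^7 + 20971520·x^9 + 67108864·x^11)·Dx^3 + (1105 + 87136·x^2 + 1961728·x^4 + 13975552·x^6 + 6225920·x^8 + 6291456·x^10 + 16777216·x^12)·Dx^4  (order 4).
h: a_k = 36, 0, -630, 0, 19407/2, 0, -3079271/20, 0, …
ICs: h(0) = 36, h′(0) = 0, h′′(0) = -1260, h′′′(0) = 0.

f: a_k = 0, -12, 0, 64, 0, -3072/5, 0, 49152/7, …
g: a_k = -3, 0, 3/2, 0, -1/8, 0, 1/240, 0, …
L₀ := L_f ⊗_s L_g (sym. prod.), ord ≤ 4.
Derive L from L₀ (diff closure).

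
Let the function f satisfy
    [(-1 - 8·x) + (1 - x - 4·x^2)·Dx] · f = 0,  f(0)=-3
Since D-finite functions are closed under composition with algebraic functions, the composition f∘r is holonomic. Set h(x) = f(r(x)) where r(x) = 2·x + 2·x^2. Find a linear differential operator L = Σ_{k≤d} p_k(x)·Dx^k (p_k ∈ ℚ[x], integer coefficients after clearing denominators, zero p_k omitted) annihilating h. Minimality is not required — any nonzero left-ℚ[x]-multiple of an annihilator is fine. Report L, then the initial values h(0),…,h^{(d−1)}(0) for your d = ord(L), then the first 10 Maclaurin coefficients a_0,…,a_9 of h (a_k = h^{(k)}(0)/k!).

L = (2 + 36·x + 96·x^2 + 64·x^3) + (-1 + 2·x + 18·x^2 + 32·x^3 + 16·x^4)·Dx  (order 1).
h: a_k = -3, -6, -66, -336, -2100, -12456, -74520, -445824, -2665200, -15939168, …
ICs: h(0) = -3.

f: a_k = -3, -3, -15, -27, -87, -195, -543, -1323, -3495, -8787, …
Substitute x→r, Dx→(1/r')Dx; clear ⇒ L₀.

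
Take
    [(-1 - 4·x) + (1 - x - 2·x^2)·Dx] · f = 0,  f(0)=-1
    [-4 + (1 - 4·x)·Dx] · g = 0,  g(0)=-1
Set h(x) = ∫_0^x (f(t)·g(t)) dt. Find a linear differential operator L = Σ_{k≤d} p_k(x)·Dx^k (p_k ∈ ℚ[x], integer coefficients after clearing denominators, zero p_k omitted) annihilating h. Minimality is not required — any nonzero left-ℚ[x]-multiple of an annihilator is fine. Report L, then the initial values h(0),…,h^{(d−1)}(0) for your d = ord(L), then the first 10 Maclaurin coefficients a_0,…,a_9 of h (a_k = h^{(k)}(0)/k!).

f: a_k = -1, -1, -3, -5, -11, -21, -43, -85, -171, -341, …
g: a_k = -1, -4, -16, -64, -256, -1024, -4096, -16384, -65536, -262144, …
Sym-product of L_f,L_g gives L₀ (≤ ord 1).
h=∫h₀ ⇒ L = L₀·Dx.
L = (-5 + 4·x + 24·x^2)·Dx + (1 - 5·x + 2·x^2 + 8·x^3)·Dx^2  (order 2).
h: a_k = 0, 1, 5/2, 23/3, 97/4, 399/5, 539/2, 6511/7, 26129/8, 104687/9, …
ICs: h(0) = 0, h′(0) = 1.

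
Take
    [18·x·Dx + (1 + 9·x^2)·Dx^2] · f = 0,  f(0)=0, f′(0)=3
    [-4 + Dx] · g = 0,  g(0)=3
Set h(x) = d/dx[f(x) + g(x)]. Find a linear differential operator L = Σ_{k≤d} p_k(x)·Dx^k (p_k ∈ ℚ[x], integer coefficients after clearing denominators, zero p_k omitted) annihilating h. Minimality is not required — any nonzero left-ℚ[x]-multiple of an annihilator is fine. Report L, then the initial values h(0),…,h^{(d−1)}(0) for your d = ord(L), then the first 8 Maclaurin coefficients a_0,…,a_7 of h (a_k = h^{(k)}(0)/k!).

f: a_k = 0, 3, 0, -9, 0, 243/5, 0, -2187/7, …
g: a_k = 3, 12, 24, 32, 32, 128/5, 256/15, 1024/105, …
Sum ⇒ L₀ = lclm(L_f,L_g) in ℚ(x)⟨Dx⟩.
Derive L from L₀ (diff closure).
L = (36 - 144·x - 972·x^2 - 1296·x^3) + (-17 + 99·x^2 - 648·x^4)·Dx + (2 + 9·x + 36·x^2 + 81·x^3 + 162·x^4)·Dx^2  (order 2).
h: a_k = 15, 48, 69, 128, 371, 512/5, -31781/15, 4096/105, …
ICs: h(0) = 15, h′(0) = 48.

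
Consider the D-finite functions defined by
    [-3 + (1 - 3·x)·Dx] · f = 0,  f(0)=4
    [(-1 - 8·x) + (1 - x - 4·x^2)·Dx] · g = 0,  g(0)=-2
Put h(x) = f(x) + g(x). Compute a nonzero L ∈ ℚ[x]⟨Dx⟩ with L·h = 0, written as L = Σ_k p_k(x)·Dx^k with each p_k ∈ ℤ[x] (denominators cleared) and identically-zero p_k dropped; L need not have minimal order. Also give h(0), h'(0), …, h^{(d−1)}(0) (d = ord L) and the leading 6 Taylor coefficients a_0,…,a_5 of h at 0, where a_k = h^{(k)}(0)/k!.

L = (6 - 72·x + 144·x^2 - 144·x^3) + (4 - 84·x^2 + 252·x^3 - 288·x^4)·Dx + (-1 + 8·x - 21·x^2 + 8·x^3 + 54·x^4 - 72·x^5)·Dx^2  (order 2).
h: a_k = 2, 10, 26, 90, 266, 842, …
ICs: h(0) = 2, h′(0) = 10.

f: a_k = 4, 12, 36, 108, 324, 972, …
g: a_k = -2, -2, -10, -18, -58, -130, …
Weyl lclm of L_f,L_g ⇒ L₀ (ord ≤ 2).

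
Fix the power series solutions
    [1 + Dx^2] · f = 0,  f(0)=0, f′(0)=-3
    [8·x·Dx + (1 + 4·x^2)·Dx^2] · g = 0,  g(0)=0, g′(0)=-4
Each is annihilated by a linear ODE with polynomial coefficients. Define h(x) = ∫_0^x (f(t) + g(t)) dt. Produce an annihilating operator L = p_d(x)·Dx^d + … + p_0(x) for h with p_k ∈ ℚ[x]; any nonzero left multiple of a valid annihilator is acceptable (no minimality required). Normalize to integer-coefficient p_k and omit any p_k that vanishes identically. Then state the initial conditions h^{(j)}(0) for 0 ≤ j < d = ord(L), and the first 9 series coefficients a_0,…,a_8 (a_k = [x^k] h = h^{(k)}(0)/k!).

f: a_k = 0, -3, 0, 1/2, 0, -1/40, 0, 1/1680, 0, …
g: a_k = 0, -4, 0, 16/3, 0, -64/5, 0, 256/7, 0, …
Sum ⇒ L₀ = lclm(L_f,L_g) in ℚ(x)⟨Dx⟩.
Integrate: L := L₀·Dx.
L = (-376·x + 1600·x^3 + 128·x^5)·Dx^2 + (-7 + 76·x^2 + 432·x^4 + 64·x^6)·Dx^3 + (-376·x + 1600·x^3 + 128·x^5)·Dx^4 + (-7 + 76·x^2 + 432·x^4 + 64·x^6)·Dx^5  (order 5).
h: a_k = 0, 0, -7/2, 0, 35/24, 0, -171/80, 0, 61441/13440, …
ICs: h(0) = 0, h′(0) = 0, h′′(0) = -7, h′′′(0) = 0, h′′′′(0) = 35.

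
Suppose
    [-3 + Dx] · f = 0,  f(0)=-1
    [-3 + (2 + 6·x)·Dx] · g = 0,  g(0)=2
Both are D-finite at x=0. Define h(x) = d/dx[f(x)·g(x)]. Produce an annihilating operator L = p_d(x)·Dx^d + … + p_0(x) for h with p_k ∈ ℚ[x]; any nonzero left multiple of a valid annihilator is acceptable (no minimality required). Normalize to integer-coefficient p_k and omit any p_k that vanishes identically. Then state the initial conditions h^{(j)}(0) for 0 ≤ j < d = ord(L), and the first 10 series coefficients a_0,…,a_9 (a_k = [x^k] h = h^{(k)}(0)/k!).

f: a_k = -1, -3, -9/2, -9/2, -27/8, -81/40, -81/80, -243/560, -729/4480, -243/4480, …
g: a_k = 2, 3, -9/4, 27/8, -405/64, 1701/128, -15309/512, 72171/1024, -2814669/16384, 14073345/32768, …
L₀ := L_f ⊗_s L_g (sym. prod.), ord ≤ 1.
h₀' ⇒ L via d/dx closure of L₀.
L = (7 + 36·x + 36·x^2) + (-2 - 10·x - 12·x^2)·Dx  (order 1).
h: a_k = -9, -63/2, -459/8, -891/16, -8667/128, 21627/1280, -818667/5120, 28832679/71680, -194321511/163840, 7839229329/2293760, …
ICs: h(0) = -9.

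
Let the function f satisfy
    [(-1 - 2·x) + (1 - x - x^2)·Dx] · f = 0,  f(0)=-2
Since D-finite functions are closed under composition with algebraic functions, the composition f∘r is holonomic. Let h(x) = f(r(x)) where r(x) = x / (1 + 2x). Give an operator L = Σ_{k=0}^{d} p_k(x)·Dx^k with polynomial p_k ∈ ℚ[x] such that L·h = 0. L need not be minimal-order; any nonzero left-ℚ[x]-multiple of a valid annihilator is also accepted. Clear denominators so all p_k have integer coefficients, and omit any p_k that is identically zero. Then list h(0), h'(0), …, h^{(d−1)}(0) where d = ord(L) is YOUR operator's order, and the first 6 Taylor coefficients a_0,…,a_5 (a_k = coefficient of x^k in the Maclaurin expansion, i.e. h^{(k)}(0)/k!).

f: a_k = -2, -2, -4, -6, -10, -16, …
h₀=f(r): pull back L_f along r ⇒ L₀.
L = (-1 - 4·x) + (1 + 5·x + 7·x^2 + 2·x^3)·Dx  (order 1).
h: a_k = -2, -2, 0, 2, -6, 16, …
ICs: h(0) = -2.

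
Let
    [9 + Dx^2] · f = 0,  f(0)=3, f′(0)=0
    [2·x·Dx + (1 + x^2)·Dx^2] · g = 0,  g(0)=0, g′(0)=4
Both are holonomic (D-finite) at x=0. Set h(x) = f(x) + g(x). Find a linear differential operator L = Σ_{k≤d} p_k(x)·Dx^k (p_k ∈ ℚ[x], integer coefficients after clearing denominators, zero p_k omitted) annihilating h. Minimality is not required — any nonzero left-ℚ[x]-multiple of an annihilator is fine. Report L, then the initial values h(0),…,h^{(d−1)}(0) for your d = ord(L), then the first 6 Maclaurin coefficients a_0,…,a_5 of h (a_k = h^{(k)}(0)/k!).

f: a_k = 3, 0, -27/2, 0, 81/8, 0, …
g: a_k = 0, 4, 0, -4/3, 0, 4/5, …
L₀ := lclm(L_f,L_g); ord L₀ ≤ 2+2.
L = (-54·x + 540·x^3 + 162·x^5)·Dx + (63 + 279·x^2 + 297·x^4 + 81·x^6)·Dx^2 + (-6·x + 60·x^3 + 18·x^5)·Dx^3 + (7 + 31·x^2 + 33·x^4 + 9·x^6)·Dx^4  (order 4).
h: a_k = 3, 4, -27/2, -4/3, 81/8, 4/5, …
ICs: h(0) = 3, h′(0) = 4, h′′(0) = -27, h′′′(0) = -8.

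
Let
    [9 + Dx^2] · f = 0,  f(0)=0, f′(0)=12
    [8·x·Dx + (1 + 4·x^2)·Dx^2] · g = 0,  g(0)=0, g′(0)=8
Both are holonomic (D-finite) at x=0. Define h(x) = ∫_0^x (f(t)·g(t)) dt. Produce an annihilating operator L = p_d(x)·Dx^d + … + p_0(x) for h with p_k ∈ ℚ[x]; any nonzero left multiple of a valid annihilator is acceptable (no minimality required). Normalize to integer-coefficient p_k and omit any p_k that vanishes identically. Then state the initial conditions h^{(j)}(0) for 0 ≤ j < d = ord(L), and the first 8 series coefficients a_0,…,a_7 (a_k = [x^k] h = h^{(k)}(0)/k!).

f: a_k = 0, 12, 0, -18, 0, 81/10, 0, -243/140, …
g: a_k = 0, 8, 0, -32/3, 0, 128/5, 0, -512/7, …
f·g: L₀ = L_f ⊗_s L_g, ord ≤ 2·2.
∫: right-multiply L₀ by Dx.
L = (2925 + 31536·x^2 + 95904·x^4 + 186624·x^6 + 186624·x^8)·Dx + (2448·x + 20160·x^3 + 62208·x^5 + 82944·x^7)·Dx^2 + (442 + 5088·x^2 + 19008·x^4 + 41472·x^6 + 41472·x^8)·Dx^3 + (272·x + 2240·x^3 + 6912·x^5 + 9216·x^7)·Dx^4 + (13 + 176·x^2 + 928·x^4 + 2304·x^6 + 2304·x^8)·Dx^5  (order 5).
h: a_k = 0, 0, 0, 32, 0, -272/5, 0, 564/7, …
ICs: h(0) = 0, h′(0) = 0, h′′(0) = 0, h′′′(0) = 192, h′′′′(0) = 0.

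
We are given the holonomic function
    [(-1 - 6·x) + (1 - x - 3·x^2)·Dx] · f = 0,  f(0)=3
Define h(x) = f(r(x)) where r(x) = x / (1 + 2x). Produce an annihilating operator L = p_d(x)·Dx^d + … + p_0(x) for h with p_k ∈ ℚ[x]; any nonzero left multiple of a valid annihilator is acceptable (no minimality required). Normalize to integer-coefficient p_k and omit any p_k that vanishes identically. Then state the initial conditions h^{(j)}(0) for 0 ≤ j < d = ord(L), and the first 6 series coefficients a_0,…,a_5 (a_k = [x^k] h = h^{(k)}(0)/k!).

f: a_k = 3, 3, 12, 21, 57, 120, …
h₀=f(r): pull back L_f along r ⇒ L₀.
L = (1 + 8·x) + (-1 - 5·x - 5·x^2 + 2·x^3)·Dx  (order 1).
h: a_k = 3, 3, 6, -15, 51, -168, …
ICs: h(0) = 3.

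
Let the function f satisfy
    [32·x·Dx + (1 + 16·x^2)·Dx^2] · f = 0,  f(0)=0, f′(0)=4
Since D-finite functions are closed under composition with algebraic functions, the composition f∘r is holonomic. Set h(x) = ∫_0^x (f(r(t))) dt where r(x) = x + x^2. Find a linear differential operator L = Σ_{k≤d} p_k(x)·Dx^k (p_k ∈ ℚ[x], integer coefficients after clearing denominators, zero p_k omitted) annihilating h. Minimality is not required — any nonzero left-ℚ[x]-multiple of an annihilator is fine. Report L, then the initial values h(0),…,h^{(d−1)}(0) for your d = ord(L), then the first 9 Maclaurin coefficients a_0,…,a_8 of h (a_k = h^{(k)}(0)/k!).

L = (-2 + 32·x + 128·x^2 + 192·x^3 + 96·x^4)·Dx^2 + (1 + 2·x + 16·x^2 + 64·x^3 + 80·x^4 + 32·x^5)·Dx^3  (order 3).
h: a_k = 0, 0, 2, 4/3, -16/3, -64/5, 352/15, 3008/21, -256/7, …
ICs: h(0) = 0, h′(0) = 0, h′′(0) = 4.

f: a_k = 0, 4, 0, -64/3, 0, 1024/5, 0, -16384/7, 0, …
h₀=f(r): pull back L_f along r ⇒ L₀.
∫: right-multiply L₀ by Dx.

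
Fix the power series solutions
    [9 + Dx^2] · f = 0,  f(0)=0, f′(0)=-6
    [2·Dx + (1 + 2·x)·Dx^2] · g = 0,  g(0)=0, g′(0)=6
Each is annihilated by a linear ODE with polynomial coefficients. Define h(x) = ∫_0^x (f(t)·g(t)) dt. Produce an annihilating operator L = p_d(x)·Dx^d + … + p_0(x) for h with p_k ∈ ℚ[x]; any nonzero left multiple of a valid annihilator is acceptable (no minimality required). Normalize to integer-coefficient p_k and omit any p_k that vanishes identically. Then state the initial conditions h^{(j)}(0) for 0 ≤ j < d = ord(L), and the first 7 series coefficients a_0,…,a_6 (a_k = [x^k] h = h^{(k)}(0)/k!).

L = (63 + 1053·x + 3969·x^2 + 5832·x^3 + 2916·x^4)·Dx + (63 + 450·x + 972·x^2 + 648·x^3)·Dx^2 + (25 + 270·x + 918·x^2 + 1296·x^3 + 648·x^4)·Dx^3 + (7 + 50·x + 108·x^2 + 72·x^3)·Dx^4 + (2 + 17·x + 53·x^2 + 72·x^3 + 36·x^4)·Dx^5  (order 5).
h: a_k = 0, 0, 0, -12, 9, 6/5, 3, …
ICs: h(0) = 0, h′(0) = 0, h′′(0) = 0, h′′′(0) = -72, h′′′′(0) = 216.

f: a_k = 0, -6, 0, 9, 0, -81/20, 0, …
g: a_k = 0, 6, -6, 8, -12, 96/5, -32, …
f·g: L₀ = L_f ⊗_s L_g, ord ≤ 2·2.
Integrate: L := L₀·Dx.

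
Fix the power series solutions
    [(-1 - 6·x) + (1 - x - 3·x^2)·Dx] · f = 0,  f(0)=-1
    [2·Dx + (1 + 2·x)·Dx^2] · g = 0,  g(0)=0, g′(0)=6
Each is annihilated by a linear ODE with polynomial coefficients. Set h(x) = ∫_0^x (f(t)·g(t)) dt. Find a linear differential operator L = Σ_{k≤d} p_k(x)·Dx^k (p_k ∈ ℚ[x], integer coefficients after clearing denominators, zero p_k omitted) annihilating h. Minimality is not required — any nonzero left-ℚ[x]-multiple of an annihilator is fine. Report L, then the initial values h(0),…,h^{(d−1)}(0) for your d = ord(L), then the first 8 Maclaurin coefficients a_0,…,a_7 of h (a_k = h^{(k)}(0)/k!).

L = (8 + 24·x)·Dx + (18·x + 30·x^2)·Dx^2 + (-1 - x + 5·x^2 + 6·x^3)·Dx^3  (order 3).
h: a_k = 0, 0, -3, 0, -13/2, -14/5, -278/15, -606/35, …
ICs: h(0) = 0, h′(0) = 0, h′′(0) = -6.

f: a_k = -1, -1, -4, -7, -19, -40, -97, -217, …
g: a_k = 0, 6, -6, 8, -12, 96/5, -32, 384/7, …
L₀ := L_f ⊗_s L_g (sym. prod.), ord ≤ 2.
h=∫h₀ ⇒ L = L₀·Dx.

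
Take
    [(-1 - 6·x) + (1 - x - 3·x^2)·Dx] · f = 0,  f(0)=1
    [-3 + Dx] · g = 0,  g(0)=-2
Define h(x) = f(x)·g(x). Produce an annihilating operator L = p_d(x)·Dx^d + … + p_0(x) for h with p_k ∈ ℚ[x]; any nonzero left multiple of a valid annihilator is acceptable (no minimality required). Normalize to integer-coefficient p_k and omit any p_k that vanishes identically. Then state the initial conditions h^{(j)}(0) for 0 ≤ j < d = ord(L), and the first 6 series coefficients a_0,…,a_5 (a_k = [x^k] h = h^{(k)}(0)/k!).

f: a_k = 1, 1, 4, 7, 19, 40, …
g: a_k = -2, -6, -9, -9, -27/4, -81/20, …
L₀ := L_f ⊗_s L_g (sym. prod.), ord ≤ 1.
L = (4 + 3·x - 9·x^2) + (-1 + x + 3·x^2)·Dx  (order 1).
h: a_k = -2, -8, -23, -56, -527/4, -1519/5, …
ICs: h(0) = -2.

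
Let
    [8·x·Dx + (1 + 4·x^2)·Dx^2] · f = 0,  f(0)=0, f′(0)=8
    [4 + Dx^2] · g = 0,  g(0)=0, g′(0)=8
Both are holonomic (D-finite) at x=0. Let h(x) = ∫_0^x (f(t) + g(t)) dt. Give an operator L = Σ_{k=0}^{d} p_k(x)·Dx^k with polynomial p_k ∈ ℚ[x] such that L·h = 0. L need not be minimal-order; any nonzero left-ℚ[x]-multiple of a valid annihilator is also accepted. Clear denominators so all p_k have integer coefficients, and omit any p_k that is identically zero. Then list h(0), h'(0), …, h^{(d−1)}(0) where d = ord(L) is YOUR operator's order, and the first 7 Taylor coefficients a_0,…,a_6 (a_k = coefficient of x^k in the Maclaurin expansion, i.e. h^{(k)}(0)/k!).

f: a_k = 0, 8, 0, -32/3, 0, 128/5, 0, …
g: a_k = 0, 8, 0, -16/3, 0, 16/15, 0, …
h₀=f+g: left-lcm gives L₀, ord ≤ 4.
∫: right-multiply L₀ by Dx.
L = (-352·x + 1792·x^3 + 512·x^5)·Dx^2 + (-4 + 112·x^2 + 576·x^4 + 256·x^6)·Dx^3 + (-88·x + 448·x^3 + 128·x^5)·Dx^4 + (-1 + 28·x^2 + 144·x^4 + 64·x^6)·Dx^5  (order 5).
h: a_k = 0, 0, 8, 0, -4, 0, 40/9, …
ICs: h(0) = 0, h′(0) = 0, h′′(0) = 16, h′′′(0) = 0, h′′′′(0) = -96.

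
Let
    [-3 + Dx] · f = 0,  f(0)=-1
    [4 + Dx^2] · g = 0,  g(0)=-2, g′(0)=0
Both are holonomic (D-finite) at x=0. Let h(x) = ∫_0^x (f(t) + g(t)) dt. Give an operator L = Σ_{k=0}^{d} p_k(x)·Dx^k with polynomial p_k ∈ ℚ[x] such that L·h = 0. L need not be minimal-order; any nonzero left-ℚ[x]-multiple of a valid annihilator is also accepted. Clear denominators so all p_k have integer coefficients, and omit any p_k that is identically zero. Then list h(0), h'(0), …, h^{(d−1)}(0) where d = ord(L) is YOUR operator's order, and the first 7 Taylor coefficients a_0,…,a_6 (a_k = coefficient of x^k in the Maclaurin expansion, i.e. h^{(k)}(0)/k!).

f: a_k = -1, -3, -9/2, -9/2, -27/8, -81/40, -81/80, …
g: a_k = -2, 0, 4, 0, -4/3, 0, 8/45, …
f+g: L₀ = lclm(L_f,L_g), ord ≤ 1+2.
Integrate: L := L₀·Dx.
L = -12·Dx + 4·Dx^2 - 3·Dx^3 + Dx^4  (order 4).
h: a_k = 0, -3, -3/2, -1/6, -9/8, -113/120, -27/80, …
ICs: h(0) = 0, h′(0) = -3, h′′(0) = -3, h′′′(0) = -1.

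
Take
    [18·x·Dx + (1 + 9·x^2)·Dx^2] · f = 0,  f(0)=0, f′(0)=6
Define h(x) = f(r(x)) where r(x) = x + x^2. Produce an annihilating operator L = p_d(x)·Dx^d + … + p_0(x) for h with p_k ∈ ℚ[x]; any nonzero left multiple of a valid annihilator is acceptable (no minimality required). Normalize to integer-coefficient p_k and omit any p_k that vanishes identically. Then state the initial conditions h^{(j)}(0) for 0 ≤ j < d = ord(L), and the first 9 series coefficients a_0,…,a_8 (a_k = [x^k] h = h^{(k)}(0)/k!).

f: a_k = 0, 6, 0, -18, 0, 486/5, 0, -4374/7, 0, …
f∘r: x↦r, Dx↦Dx/r' in L_f ⇒ L₀.
L = (-2 + 18·x + 72·x^2 + 108·x^3 + 54·x^4)·Dx + (1 + 2·x + 9·x^2 + 36·x^3 + 45·x^4 + 18·x^5)·Dx^2  (order 2).
h: a_k = 0, 6, 6, -18, -54, 216/5, 468, 2430/7, -3402, …
ICs: h(0) = 0, h′(0) = 6.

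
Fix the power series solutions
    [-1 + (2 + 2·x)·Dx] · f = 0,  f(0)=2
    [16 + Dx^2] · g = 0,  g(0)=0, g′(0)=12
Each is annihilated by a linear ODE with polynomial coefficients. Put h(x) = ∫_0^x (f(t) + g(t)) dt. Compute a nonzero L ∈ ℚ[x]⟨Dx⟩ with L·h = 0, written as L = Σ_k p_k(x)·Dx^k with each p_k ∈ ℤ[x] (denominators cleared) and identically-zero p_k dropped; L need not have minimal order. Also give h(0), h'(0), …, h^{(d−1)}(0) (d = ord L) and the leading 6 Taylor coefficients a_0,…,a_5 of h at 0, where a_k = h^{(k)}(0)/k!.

L = (-1072 - 2048·x - 1024·x^2)·Dx + (2016 + 6112·x + 6144·x^2 + 2048·x^3)·Dx^2 + (-67 - 128·x - 64·x^2)·Dx^3 + (126 + 382·x + 384·x^2 + 128·x^3)·Dx^4  (order 4).
h: a_k = 0, 2, 13/2, -1/12, -255/32, -1/64, …
ICs: h(0) = 0, h′(0) = 2, h′′(0) = 13, h′′′(0) = -1/2.

f: a_k = 2, 1, -1/4, 1/8, -5/64, 7/128, …
g: a_k = 0, 12, 0, -32, 0, 128/5, …
Sum ⇒ L₀ = lclm(L_f,L_g) in ℚ(x)⟨Dx⟩.
h=∫₀ˣh₀: take L = L₀·Dx.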